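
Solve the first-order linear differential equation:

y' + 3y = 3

Using integrating factor method:

General solution: y = 1 + Ce^(-3x)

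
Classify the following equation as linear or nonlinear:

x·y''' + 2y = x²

Linear (y and its derivatives appear to the first power only, no products of y terms)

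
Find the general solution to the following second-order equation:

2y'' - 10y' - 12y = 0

Characteristic equation: 2r² - 10r - 12 = 0
Divide by 2: r² - 5r - 6 = 0
Roots: r = 6, -1 (distinct real)
General solution: y = C₁e^(6x) + C₂e^(-x)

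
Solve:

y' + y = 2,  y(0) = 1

General solution: y = 2 + Ce^(-x)
Applying y(0) = 1: C = 1 - 2 = -1
Particular solution: y = 2 - e^(-x)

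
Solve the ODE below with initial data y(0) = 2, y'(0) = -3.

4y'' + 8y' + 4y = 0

General solution: y = (C₁ + C₂x)e^(-x)
Repeated root r = -1
Applying ICs: C₁ = 2, C₂ = -1
Particular solution: y = (2 - x)e^(-x)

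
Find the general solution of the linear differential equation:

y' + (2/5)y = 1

Using integrating factor method:

General solution: y = 5/2 + Ce^(-2x/5)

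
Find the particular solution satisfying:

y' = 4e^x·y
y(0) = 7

General solution: y = Ce^(4e^x)
Applying IC y(0) = 7:
Particular solution: y = 7e^(4(e^x - 1))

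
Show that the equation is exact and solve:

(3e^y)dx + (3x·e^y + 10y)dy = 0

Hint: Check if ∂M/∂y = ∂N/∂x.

Verify exactness: ∂M/∂y = ∂N/∂x ✓
Find F(x,y) such that ∂F/∂x = M, ∂F/∂y = N
Solution: 3x·e^y + 5y² = C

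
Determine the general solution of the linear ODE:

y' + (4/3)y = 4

Using integrating factor method:

General solution: y = 3 + Ce^(-4x/3)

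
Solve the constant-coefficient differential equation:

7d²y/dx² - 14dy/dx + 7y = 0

Characteristic equation: 7r² - 14r + 7 = 0
Divide by 7: r² - 2r + 1 = 0
Factored: (r - 1)² = 0
Repeated root: r = 1
General solution: y = (C₁ + C₂x)e^x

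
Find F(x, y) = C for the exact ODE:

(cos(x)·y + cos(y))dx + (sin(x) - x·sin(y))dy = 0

Verify exactness: ∂M/∂y = ∂N/∂x ✓
Find F(x,y) such that ∂F/∂x = M, ∂F/∂y = N
Solution: sin(x)·y + x·cos(y) = C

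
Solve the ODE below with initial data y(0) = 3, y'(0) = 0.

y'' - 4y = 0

General solution: y = C₁e^(2x) + C₂e^(-2x)
Applying ICs: C₁ = 3/2, C₂ = 3/2
Particular solution: y = (3/2)e^(2x) + (3/2)e^(-2x)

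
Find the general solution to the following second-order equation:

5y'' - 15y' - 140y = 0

Characteristic equation: 5r² - 15r - 140 = 0
Divide by 5: r² - 3r - 28 = 0
Roots: r = 7, -4 (distinct real)
General solution: y = C₁e^(7x) + C₂e^(-4x)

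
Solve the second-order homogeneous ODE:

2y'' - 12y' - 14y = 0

Characteristic equation: 2r² - 12r - 14 = 0
Divide by 2: r² - 6r - 7 = 0
Roots: r = 7, -1 (distinct real)
General solution: y = C₁e^(7x) + C₂e^(-x)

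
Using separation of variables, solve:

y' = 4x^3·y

Separating variables and integrating:
ln|y| = x^4 + C

General solution: y = Ce^(x^4)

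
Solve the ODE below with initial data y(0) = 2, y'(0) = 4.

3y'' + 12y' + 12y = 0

General solution: y = (C₁ + C₂x)e^(-2x)
Repeated root r = -2
Applying ICs: C₁ = 2, C₂ = 8
Particular solution: y = (2 + 8x)e^(-2x)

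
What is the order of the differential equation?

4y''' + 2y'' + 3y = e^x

The order is 3 (highest derivative is of order 3).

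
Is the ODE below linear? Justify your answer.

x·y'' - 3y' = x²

Yes. Linear (y and its derivatives appear to the first power only, no products of y terms)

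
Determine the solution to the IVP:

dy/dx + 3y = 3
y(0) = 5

General solution: y = 1 + Ce^(-3x)
Applying y(0) = 5: C = 5 - 1 = 4
Particular solution: y = 1 + 4e^(-3x)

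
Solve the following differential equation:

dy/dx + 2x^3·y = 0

Using integrating factor method:

General solution: y = Ce^(-x^4/2)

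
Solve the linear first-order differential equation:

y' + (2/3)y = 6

Using integrating factor method:

General solution: y = 9 + Ce^(-2x/3)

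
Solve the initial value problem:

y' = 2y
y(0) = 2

General solution: y = Ce^(2x)
Applying IC y(0) = 2:
Particular solution: y = 2e^(2x)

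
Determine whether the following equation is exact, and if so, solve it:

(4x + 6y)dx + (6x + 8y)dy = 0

Verify exactness: ∂M/∂y = ∂N/∂x ✓
Find F(x,y) such that ∂F/∂x = M, ∂F/∂y = N
Solution: 2x² + 6xy + 4y² = C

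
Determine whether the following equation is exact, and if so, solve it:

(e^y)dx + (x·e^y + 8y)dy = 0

Verify exactness: ∂M/∂y = ∂N/∂x ✓
Find F(x,y) such that ∂F/∂x = M, ∂F/∂y = N
Solution: x·e^y + 4y² = C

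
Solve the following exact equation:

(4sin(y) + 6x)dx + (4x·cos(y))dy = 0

Verify exactness: ∂M/∂y = ∂N/∂x ✓
Find F(x,y) such that ∂F/∂x = M, ∂F/∂y = N
Solution: 4x·sin(y) + 3x² = C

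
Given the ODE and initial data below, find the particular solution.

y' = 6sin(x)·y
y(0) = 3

General solution: y = Ce^(-6cos(x))
Applying IC y(0) = 3:
Particular solution: y = 3e^(6(1-cos(x)))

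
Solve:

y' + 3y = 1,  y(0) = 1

General solution: y = 1/3 + Ce^(-3x)
Applying y(0) = 1: C = 1 - 1/3 = 2/3
Particular solution: y = 1/3 + (2/3)e^(-3x)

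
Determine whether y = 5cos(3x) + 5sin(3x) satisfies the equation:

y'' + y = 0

Verification:
y'' = -45cos(3x) - 45sin(3x)
y'' + y ≠ 0 (frequency mismatch: got 9 instead of 1)

No, it is not a solution.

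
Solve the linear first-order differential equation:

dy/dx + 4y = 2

Using integrating factor method:

General solution: y = 1/2 + Ce^(-4x)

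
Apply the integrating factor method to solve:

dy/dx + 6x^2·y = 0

Using integrating factor method:

General solution: y = Ce^(-2x^3)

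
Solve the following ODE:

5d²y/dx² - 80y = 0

Characteristic equation: 5r² - 80 = 0
Divide by 5: r² - 16 = 0
Roots: r = 4, -4 (distinct real)
General solution: y = C₁e^(4x) + C₂e^(-4x)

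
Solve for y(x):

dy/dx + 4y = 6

Using integrating factor method:

General solution: y = 3/2 + Ce^(-4x)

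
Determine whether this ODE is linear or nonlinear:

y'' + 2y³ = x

Nonlinear (y³ term)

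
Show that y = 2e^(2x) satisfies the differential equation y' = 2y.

Verification:
y = 2e^(2x)
y' = 4e^(2x)
2y = 4e^(2x)
y' = 2y ✓

Yes, it is a solution.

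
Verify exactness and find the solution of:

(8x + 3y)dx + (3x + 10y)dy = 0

Verify exactness: ∂M/∂y = ∂N/∂x ✓
Find F(x,y) such that ∂F/∂x = M, ∂F/∂y = N
Solution: 4x² + 3xy + 5y² = C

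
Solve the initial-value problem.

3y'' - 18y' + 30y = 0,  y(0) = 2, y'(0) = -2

General solution: y = e^(3x)(C₁cos(x) + C₂sin(x))
Complex roots r = 3 ± i
Applying ICs: C₁ = 2, C₂ = -8
Particular solution: y = e^(3x)(2cos(x) - 8sin(x))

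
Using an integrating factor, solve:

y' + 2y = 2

Using integrating factor method:

General solution: y = 1 + Ce^(-2x)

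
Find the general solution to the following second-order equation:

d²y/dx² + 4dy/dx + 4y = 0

Characteristic equation: r² + 4r + 4 = 0
Factored: (r + 2)² = 0
Repeated root: r = -2
General solution: y = (C₁ + C₂x)e^(-2x)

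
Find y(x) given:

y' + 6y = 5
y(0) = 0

General solution: y = 5/6 + Ce^(-6x)
Applying y(0) = 0: C = 0 - 5/6 = -5/6
Particular solution: y = 5/6 - (5/6)e^(-6x)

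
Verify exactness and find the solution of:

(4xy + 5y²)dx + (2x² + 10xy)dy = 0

Verify exactness: ∂M/∂y = ∂N/∂x ✓
Find F(x,y) such that ∂F/∂x = M, ∂F/∂y = N
Solution: 2x²y + 5xy² = C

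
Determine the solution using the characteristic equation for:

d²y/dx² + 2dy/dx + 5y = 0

Characteristic equation: r² + 2r + 5 = 0
Roots: r = -1 ± 2i (complex conjugates)
General solution: y = e^(-x)(C₁cos(2x) + C₂sin(2x))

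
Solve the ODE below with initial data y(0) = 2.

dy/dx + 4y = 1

General solution: y = 1/4 + Ce^(-4x)
Applying y(0) = 2: C = 2 - 1/4 = 7/4
Particular solution: y = 1/4 + (7/4)e^(-4x)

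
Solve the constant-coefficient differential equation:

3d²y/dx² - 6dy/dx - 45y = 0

Characteristic equation: 3r² - 6r - 45 = 0
Divide by 3: r² - 2r - 15 = 0
Roots: r = 5, -3 (distinct real)
General solution: y = C₁e^(5x) + C₂e^(-3x)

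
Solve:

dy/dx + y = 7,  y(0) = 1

General solution: y = 7 + Ce^(-x)
Applying y(0) = 1: C = 1 - 7 = -6
Particular solution: y = 7 - 6e^(-x)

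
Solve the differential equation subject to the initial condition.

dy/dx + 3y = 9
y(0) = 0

General solution: y = 3 + Ce^(-3x)
Applying y(0) = 0: C = 0 - 3 = -3
Particular solution: y = 3 - 3e^(-3x)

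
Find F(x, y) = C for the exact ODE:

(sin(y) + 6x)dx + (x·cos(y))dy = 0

Verify exactness: ∂M/∂y = ∂N/∂x ✓
Find F(x,y) such that ∂F/∂x = M, ∂F/∂y = N
Solution: x·sin(y) + 3x² = C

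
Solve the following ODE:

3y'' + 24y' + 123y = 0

Characteristic equation: 3r² + 24r + 123 = 0
Divide by 3: r² + 8r + 41 = 0
Roots: r = -4 ± 5i (complex conjugates)
General solution: y = e^(-4x)(C₁cos(5x) + C₂sin(5x))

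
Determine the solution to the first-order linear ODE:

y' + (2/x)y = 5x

Using integrating factor method:

General solution: y = (5/4)x^2 + Cx^(-2)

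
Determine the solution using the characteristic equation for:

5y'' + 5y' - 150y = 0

Characteristic equation: 5r² + 5r - 150 = 0
Divide by 5: r² + r - 30 = 0
Roots: r = 5, -6 (distinct real)
General solution: y = C₁e^(5x) + C₂e^(-6x)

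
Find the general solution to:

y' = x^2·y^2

Separating variables and integrating:
-1/y = x^3/3 + C

General solution: y^-1 = (-1/3)x^3 + C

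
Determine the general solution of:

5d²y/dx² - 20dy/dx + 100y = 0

Characteristic equation: 5r² - 20r + 100 = 0
Divide by 5: r² - 4r + 20 = 0
Roots: r = 2 ± 4i (complex conjugates)
General solution: y = e^(2x)(C₁cos(4x) + C₂sin(4x))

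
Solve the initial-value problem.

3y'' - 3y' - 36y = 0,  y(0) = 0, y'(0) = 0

General solution: y = C₁e^(4x) + C₂e^(-3x)
Applying ICs: C₁ = 0, C₂ = 0
Particular solution: y = 0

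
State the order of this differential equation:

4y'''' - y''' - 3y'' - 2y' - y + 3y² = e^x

The order is 4 (highest derivative is of order 4).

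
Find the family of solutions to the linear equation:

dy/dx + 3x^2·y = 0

Using integrating factor method:

General solution: y = Ce^(-x^3)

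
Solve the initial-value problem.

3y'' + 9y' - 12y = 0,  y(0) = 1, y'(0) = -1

General solution: y = C₁e^x + C₂e^(-4x)
Applying ICs: C₁ = 3/5, C₂ = 2/5
Particular solution: y = (3/5)e^x + (2/5)e^(-4x)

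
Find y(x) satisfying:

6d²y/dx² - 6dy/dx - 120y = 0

Characteristic equation: 6r² - 6r - 120 = 0
Divide by 6: r² - r - 20 = 0
Roots: r = 5, -4 (distinct real)
General solution: y = C₁e^(5x) + C₂e^(-4x)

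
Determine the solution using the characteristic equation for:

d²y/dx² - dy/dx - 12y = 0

Characteristic equation: r² - r - 12 = 0
Roots: r = 4, -3 (distinct real)
General solution: y = C₁e^(4x) + C₂e^(-3x)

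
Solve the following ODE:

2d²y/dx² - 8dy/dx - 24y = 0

Characteristic equation: 2r² - 8r - 24 = 0
Divide by 2: r² - 4r - 12 = 0
Roots: r = 6, -2 (distinct real)
General solution: y = C₁e^(6x) + C₂e^(-2x)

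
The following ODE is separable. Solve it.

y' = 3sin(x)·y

Separating variables and integrating:
ln|y| = -3cos(x) + C

General solution: y = Ce^(-3cos(x))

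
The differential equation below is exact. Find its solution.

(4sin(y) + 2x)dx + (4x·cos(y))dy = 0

Verify exactness: ∂M/∂y = ∂N/∂x ✓
Find F(x,y) such that ∂F/∂x = M, ∂F/∂y = N
Solution: 4x·sin(y) + x² = C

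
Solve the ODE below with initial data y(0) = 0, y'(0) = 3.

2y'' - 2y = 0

General solution: y = C₁e^x + C₂e^(-x)
Applying ICs: C₁ = 3/2, C₂ = -3/2
Particular solution: y = (3/2)e^x - (3/2)e^(-x)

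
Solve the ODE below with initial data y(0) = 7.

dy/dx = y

General solution: y = Ce^x
Applying IC y(0) = 7:
Particular solution: y = 7e^x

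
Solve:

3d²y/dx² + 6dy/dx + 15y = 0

Characteristic equation: 3r² + 6r + 15 = 0
Divide by 3: r² + 2r + 5 = 0
Roots: r = -1 ± 2i (complex conjugates)
General solution: y = e^(-x)(C₁cos(2x) + C₂sin(2x))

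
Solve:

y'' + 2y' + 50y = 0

Characteristic equation: r² + 2r + 50 = 0
Roots: r = -1 ± 7i (complex conjugates)
General solution: y = e^(-x)(C₁cos(7x) + C₂sin(7x))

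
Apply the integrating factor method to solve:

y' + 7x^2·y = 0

Using integrating factor method:

General solution: y = Ce^(-7x^3/3)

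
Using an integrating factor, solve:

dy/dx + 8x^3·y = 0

Using integrating factor method:

General solution: y = Ce^(-2x^4)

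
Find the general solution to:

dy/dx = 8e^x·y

Separating variables and integrating:
ln|y| = 8e^x + C

General solution: y = Ce^(8e^x)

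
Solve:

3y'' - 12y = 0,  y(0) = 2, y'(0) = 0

General solution: y = C₁e^(2x) + C₂e^(-2x)
Applying ICs: C₁ = 1, C₂ = 1
Particular solution: y = e^(2x) + e^(-2x)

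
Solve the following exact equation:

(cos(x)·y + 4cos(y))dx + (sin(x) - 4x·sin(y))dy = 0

Verify exactness: ∂M/∂y = ∂N/∂x ✓
Find F(x,y) such that ∂F/∂x = M, ∂F/∂y = N
Solution: sin(x)·y + 4x·cos(y) = C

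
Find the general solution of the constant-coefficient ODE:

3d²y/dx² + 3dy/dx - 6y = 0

Characteristic equation: 3r² + 3r - 6 = 0
Divide by 3: r² + r - 2 = 0
Roots: r = 1, -2 (distinct real)
General solution: y = C₁e^x + C₂e^(-2x)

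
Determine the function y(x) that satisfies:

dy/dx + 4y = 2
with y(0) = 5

General solution: y = 1/2 + Ce^(-4x)
Applying y(0) = 5: C = 5 - 1/2 = 9/2
Particular solution: y = 1/2 + (9/2)e^(-4x)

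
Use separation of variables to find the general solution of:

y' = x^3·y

Separating variables and integrating:
ln|y| = x^4/4 + C

General solution: y = Ce^(x^4/4)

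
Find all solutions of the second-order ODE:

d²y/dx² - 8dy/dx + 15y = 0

Characteristic equation: r² - 8r + 15 = 0
Roots: r = 3, 5 (distinct real)
General solution: y = C₁e^(3x) + C₂e^(5x)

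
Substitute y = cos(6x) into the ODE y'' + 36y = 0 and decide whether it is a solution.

Verification:
y'' = -36cos(6x)
y'' + 36y = 0 ✓

Yes, it is a solution.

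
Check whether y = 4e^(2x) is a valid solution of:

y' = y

Verification:
y = 4e^(2x)
y' = 8e^(2x)
But y = 4e^(2x)
y' ≠ y — the derivative does not match

No, it is not a solution.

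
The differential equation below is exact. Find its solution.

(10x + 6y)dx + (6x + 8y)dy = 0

Verify exactness: ∂M/∂y = ∂N/∂x ✓
Find F(x,y) such that ∂F/∂x = M, ∂F/∂y = N
Solution: 5x² + 6xy + 4y² = C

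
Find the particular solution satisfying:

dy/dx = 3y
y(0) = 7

General solution: y = Ce^(3x)
Applying IC y(0) = 7:
Particular solution: y = 7e^(3x)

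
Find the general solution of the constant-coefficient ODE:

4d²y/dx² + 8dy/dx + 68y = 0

Characteristic equation: 4r² + 8r + 68 = 0
Divide by 4: r² + 2r + 17 = 0
Roots: r = -1 ± 4i (complex conjugates)
General solution: y = e^(-x)(C₁cos(4x) + C₂sin(4x))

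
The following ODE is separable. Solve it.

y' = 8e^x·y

Separating variables and integrating:
ln|y| = 8e^x + C

General solution: y = Ce^(8e^x)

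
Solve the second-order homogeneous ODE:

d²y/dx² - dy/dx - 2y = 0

Characteristic equation: r² - r - 2 = 0
Roots: r = 2, -1 (distinct real)
General solution: y = C₁e^(2x) + C₂e^(-x)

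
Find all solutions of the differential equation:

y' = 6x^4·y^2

Separating variables and integrating:
-1/y = 6x^5/5 + C

General solution: y^-1 = (-6/5)x^5 + C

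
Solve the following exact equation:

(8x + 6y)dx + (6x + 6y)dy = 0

Verify exactness: ∂M/∂y = ∂N/∂x ✓
Find F(x,y) such that ∂F/∂x = M, ∂F/∂y = N
Solution: 4x² + 6xy + 3y² = C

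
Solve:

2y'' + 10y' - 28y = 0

Characteristic equation: 2r² + 10r - 28 = 0
Divide by 2: r² + 5r - 14 = 0
Roots: r = 2, -7 (distinct real)
General solution: y = C₁e^(2x) + C₂e^(-7x)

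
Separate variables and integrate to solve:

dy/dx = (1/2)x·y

Separating variables and integrating:
ln|y| = x^2/4 + C

General solution: y = Ce^(x^2/4)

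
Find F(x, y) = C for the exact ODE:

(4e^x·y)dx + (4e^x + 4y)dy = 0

Verify exactness: ∂M/∂y = ∂N/∂x ✓
Find F(x,y) such that ∂F/∂x = M, ∂F/∂y = N
Solution: 4e^x·y + 2y² = C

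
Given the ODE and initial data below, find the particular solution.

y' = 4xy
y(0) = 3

General solution: y = Ce^(2x²)
Applying IC y(0) = 3:
Particular solution: y = 3e^(2x²)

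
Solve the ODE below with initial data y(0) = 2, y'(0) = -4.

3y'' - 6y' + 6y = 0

General solution: y = e^x(C₁cos(x) + C₂sin(x))
Complex roots r = 1 ± i
Applying ICs: C₁ = 2, C₂ = -6
Particular solution: y = e^x(2cos(x) - 6sin(x))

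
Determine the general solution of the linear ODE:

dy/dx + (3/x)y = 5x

Using integrating factor method:

General solution: y = x^2 + Cx^(-3)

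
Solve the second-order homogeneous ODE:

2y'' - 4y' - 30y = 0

Characteristic equation: 2r² - 4r - 30 = 0
Divide by 2: r² - 2r - 15 = 0
Roots: r = 5, -3 (distinct real)
General solution: y = C₁e^(5x) + C₂e^(-3x)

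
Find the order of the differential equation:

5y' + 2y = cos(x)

The order is 1 (highest derivative is of order 1).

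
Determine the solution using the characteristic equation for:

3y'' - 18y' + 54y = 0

Characteristic equation: 3r² - 18r + 54 = 0
Divide by 3: r² - 6r + 18 = 0
Roots: r = 3 ± 3i (complex conjugates)
General solution: y = e^(3x)(C₁cos(3x) + C₂sin(3x))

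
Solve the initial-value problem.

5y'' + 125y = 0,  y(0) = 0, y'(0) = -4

General solution: y = C₁cos(5x) + C₂sin(5x)
Complex roots r = ±5i
Applying ICs: C₁ = 0, C₂ = -4/5
Particular solution: y = -(4/5)sin(5x)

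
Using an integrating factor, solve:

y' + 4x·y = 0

Using integrating factor method:

General solution: y = Ce^(-2x^2)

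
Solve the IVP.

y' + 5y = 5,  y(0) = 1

General solution: y = 1 + Ce^(-5x)
Applying y(0) = 1: C = 1 - 1 = 0
Particular solution: y = 1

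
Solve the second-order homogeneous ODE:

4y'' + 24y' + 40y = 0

Characteristic equation: 4r² + 24r + 40 = 0
Divide by 4: r² + 6r + 10 = 0
Roots: r = -3 ± i (complex conjugates)
General solution: y = e^(-3x)(C₁cos(x) + C₂sin(x))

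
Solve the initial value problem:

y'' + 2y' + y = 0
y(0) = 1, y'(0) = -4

General solution: y = (C₁ + C₂x)e^(-x)
Repeated root r = -1
Applying ICs: C₁ = 1, C₂ = -3
Particular solution: y = (1 - 3x)e^(-x)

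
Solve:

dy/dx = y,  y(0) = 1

General solution: y = Ce^x
Applying IC y(0) = 1:
Particular solution: y = e^x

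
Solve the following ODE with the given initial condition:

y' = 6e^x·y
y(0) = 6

General solution: y = Ce^(6e^x)
Applying IC y(0) = 6:
Particular solution: y = 6e^(6(e^x - 1))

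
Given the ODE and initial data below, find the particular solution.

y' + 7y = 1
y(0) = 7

General solution: y = 1/7 + Ce^(-7x)
Applying y(0) = 7: C = 7 - 1/7 = 48/7
Particular solution: y = 1/7 + (48/7)e^(-7x)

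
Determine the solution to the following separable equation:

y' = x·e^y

Separating variables and integrating:
-e^(-y) = x²/2 + C

General solution: y = -ln(C - x²/2)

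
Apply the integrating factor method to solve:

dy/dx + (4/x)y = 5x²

Using integrating factor method:

General solution: y = (5/7)x^3 + Cx^(-4)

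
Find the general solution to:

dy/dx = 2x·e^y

Separating variables and integrating:
-e^(-y) = x² + C

General solution: y = -ln(C - x²)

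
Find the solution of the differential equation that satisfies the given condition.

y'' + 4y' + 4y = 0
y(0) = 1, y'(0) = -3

General solution: y = (C₁ + C₂x)e^(-2x)
Repeated root r = -2
Applying ICs: C₁ = 1, C₂ = -1
Particular solution: y = (1 - x)e^(-2x)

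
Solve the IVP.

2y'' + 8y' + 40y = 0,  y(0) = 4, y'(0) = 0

General solution: y = e^(-2x)(C₁cos(4x) + C₂sin(4x))
Complex roots r = -2 ± 4i
Applying ICs: C₁ = 4, C₂ = 2
Particular solution: y = e^(-2x)(4cos(4x) + 2sin(4x))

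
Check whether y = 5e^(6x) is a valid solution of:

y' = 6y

Verification:
y = 5e^(6x)
y' = 30e^(6x)
6y = 30e^(6x)
y' = 6y ✓

Yes, it is a solution.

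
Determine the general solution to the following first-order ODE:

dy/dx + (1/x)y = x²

Using integrating factor method:

General solution: y = (1/4)x^3 + C/x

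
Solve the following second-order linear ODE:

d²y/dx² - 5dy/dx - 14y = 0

Characteristic equation: r² - 5r - 14 = 0
Roots: r = 7, -2 (distinct real)
General solution: y = C₁e^(7x) + C₂e^(-2x)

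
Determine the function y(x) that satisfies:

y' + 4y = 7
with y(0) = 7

General solution: y = 7/4 + Ce^(-4x)
Applying y(0) = 7: C = 7 - 7/4 = 21/4
Particular solution: y = 7/4 + (21/4)e^(-4x)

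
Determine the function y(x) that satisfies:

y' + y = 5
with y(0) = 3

General solution: y = 5 + Ce^(-x)
Applying y(0) = 3: C = 3 - 5 = -2
Particular solution: y = 5 - 2e^(-x)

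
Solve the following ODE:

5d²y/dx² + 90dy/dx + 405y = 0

Characteristic equation: 5r² + 90r + 405 = 0
Divide by 5: r² + 18r + 81 = 0
Factored: (r + 9)² = 0
Repeated root: r = -9
General solution: y = (C₁ + C₂x)e^(-9x)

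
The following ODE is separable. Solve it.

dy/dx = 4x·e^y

Separating variables and integrating:
-e^(-y) = 2x² + C

General solution: y = -ln(C - 2x²)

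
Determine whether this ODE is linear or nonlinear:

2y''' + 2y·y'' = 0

Nonlinear (y·y'' term)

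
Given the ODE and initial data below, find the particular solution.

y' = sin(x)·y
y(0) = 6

General solution: y = Ce^(-cos(x))
Applying IC y(0) = 6:
Particular solution: y = 6e^(1-cos(x))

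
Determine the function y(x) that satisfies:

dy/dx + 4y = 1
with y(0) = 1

General solution: y = 1/4 + Ce^(-4x)
Applying y(0) = 1: C = 1 - 1/4 = 3/4
Particular solution: y = 1/4 + (3/4)e^(-4x)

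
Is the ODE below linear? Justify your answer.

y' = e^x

Yes. Linear (y and its derivatives appear to the first power only, no products of y terms)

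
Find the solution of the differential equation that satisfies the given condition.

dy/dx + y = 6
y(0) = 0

General solution: y = 6 + Ce^(-x)
Applying y(0) = 0: C = 0 - 6 = -6
Particular solution: y = 6 - 6e^(-x)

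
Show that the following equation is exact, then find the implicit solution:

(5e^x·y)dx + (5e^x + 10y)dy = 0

Verify exactness: ∂M/∂y = ∂N/∂x ✓
Find F(x,y) such that ∂F/∂x = M, ∂F/∂y = N
Solution: 5e^x·y + 5y² = C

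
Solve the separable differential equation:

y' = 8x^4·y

Separating variables and integrating:
ln|y| = 8x^5/5 + C

General solution: y = Ce^(8x^5/5)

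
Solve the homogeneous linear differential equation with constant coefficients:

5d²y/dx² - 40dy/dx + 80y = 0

Characteristic equation: 5r² - 40r + 80 = 0
Divide by 5: r² - 8r + 16 = 0
Factored: (r - 4)² = 0
Repeated root: r = 4
General solution: y = (C₁ + C₂x)e^(4x)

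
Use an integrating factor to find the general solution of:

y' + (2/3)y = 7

Using integrating factor method:

General solution: y = 21/2 + Ce^(-2x/3)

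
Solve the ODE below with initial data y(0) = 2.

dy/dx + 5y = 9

General solution: y = 9/5 + Ce^(-5x)
Applying y(0) = 2: C = 2 - 9/5 = 1/5
Particular solution: y = 9/5 + (1/5)e^(-5x)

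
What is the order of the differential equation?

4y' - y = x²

The order is 1 (highest derivative is of order 1).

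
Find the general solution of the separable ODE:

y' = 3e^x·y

Separating variables and integrating:
ln|y| = 3e^x + C

General solution: y = Ce^(3e^x)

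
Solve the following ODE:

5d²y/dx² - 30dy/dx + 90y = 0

Characteristic equation: 5r² - 30r + 90 = 0
Divide by 5: r² - 6r + 18 = 0
Roots: r = 3 ± 3i (complex conjugates)
General solution: y = e^(3x)(C₁cos(3x) + C₂sin(3x))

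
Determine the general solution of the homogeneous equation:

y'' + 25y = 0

Characteristic equation: r² + 25 = 0
Roots: r = ±5i (complex conjugates)
General solution: y = C₁cos(5x) + C₂sin(5x)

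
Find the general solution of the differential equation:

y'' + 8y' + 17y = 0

Characteristic equation: r² + 8r + 17 = 0
Roots: r = -4 ± i (complex conjugates)
General solution: y = e^(-4x)(C₁cos(x) + C₂sin(x))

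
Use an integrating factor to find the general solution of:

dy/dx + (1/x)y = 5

Using integrating factor method:

General solution: y = (5/2)x + C/x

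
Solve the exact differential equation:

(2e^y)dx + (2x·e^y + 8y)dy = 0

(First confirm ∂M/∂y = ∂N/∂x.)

Verify exactness: ∂M/∂y = ∂N/∂x ✓
Find F(x,y) such that ∂F/∂x = M, ∂F/∂y = N
Solution: 2x·e^y + 4y² = C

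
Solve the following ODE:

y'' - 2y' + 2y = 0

Characteristic equation: r² - 2r + 2 = 0
Roots: r = 1 ± i (complex conjugates)
General solution: y = e^x(C₁cos(x) + C₂sin(x))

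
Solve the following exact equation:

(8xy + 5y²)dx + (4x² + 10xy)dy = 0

Verify exactness: ∂M/∂y = ∂N/∂x ✓
Find F(x,y) such that ∂F/∂x = M, ∂F/∂y = N
Solution: 4x²y + 5xy² = C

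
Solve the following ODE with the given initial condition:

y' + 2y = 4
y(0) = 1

General solution: y = 2 + Ce^(-2x)
Applying y(0) = 1: C = 1 - 2 = -1
Particular solution: y = 2 - e^(-2x)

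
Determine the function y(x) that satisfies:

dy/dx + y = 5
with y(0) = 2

General solution: y = 5 + Ce^(-x)
Applying y(0) = 2: C = 2 - 5 = -3
Particular solution: y = 5 - 3e^(-x)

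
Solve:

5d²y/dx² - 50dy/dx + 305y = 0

Characteristic equation: 5r² - 50r + 305 = 0
Divide by 5: r² - 10r + 61 = 0
Roots: r = 5 ± 6i (complex conjugates)
General solution: y = e^(5x)(C₁cos(6x) + C₂sin(6x))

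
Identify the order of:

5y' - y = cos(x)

The order is 1 (highest derivative is of order 1).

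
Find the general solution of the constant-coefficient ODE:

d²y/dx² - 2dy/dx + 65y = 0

Characteristic equation: r² - 2r + 65 = 0
Roots: r = 1 ± 8i (complex conjugates)
General solution: y = e^x(C₁cos(8x) + C₂sin(8x))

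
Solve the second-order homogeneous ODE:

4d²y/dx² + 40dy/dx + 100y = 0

Characteristic equation: 4r² + 40r + 100 = 0
Divide by 4: r² + 10r + 25 = 0
Factored: (r + 5)² = 0
Repeated root: r = -5
General solution: y = (C₁ + C₂x)e^(-5x)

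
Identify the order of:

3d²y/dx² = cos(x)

The order is 2 (highest derivative is of order 2).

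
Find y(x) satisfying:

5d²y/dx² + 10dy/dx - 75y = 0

Characteristic equation: 5r² + 10r - 75 = 0
Divide by 5: r² + 2r - 15 = 0
Roots: r = 3, -5 (distinct real)
General solution: y = C₁e^(3x) + C₂e^(-5x)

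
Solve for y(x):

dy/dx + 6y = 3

Using integrating factor method:

General solution: y = 1/2 + Ce^(-6x)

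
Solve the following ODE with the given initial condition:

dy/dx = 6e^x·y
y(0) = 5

General solution: y = Ce^(6e^x)
Applying IC y(0) = 5:
Particular solution: y = 5e^(6(e^x - 1))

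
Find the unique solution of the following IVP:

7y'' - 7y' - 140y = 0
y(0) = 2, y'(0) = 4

General solution: y = C₁e^(5x) + C₂e^(-4x)
Applying ICs: C₁ = 4/3, C₂ = 2/3
Particular solution: y = (4/3)e^(5x) + (2/3)e^(-4x)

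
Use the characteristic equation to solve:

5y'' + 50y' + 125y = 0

Characteristic equation: 5r² + 50r + 125 = 0
Divide by 5: r² + 10r + 25 = 0
Factored: (r + 5)² = 0
Repeated root: r = -5
General solution: y = (C₁ + C₂x)e^(-5x)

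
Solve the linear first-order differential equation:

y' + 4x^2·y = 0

Using integrating factor method:

General solution: y = Ce^(-4x^3/3)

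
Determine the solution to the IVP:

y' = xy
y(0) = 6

General solution: y = Ce^(x²/2)
Applying IC y(0) = 6:
Particular solution: y = 6e^(x²/2)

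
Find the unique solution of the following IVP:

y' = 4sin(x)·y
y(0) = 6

General solution: y = Ce^(-4cos(x))
Applying IC y(0) = 6:
Particular solution: y = 6e^(4(1-cos(x)))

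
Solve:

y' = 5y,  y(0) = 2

General solution: y = Ce^(5x)
Applying IC y(0) = 2:
Particular solution: y = 2e^(5x)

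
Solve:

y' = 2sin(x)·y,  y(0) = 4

General solution: y = Ce^(-2cos(x))
Applying IC y(0) = 4:
Particular solution: y = 4e^(2(1-cos(x)))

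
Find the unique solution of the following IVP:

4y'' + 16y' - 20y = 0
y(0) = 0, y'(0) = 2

General solution: y = C₁e^x + C₂e^(-5x)
Applying ICs: C₁ = 1/3, C₂ = -1/3
Particular solution: y = (1/3)e^x - (1/3)e^(-5x)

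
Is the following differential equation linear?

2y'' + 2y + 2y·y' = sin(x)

No. Nonlinear (product y·y')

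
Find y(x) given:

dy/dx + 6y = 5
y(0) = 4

General solution: y = 5/6 + Ce^(-6x)
Applying y(0) = 4: C = 4 - 5/6 = 19/6
Particular solution: y = 5/6 + (19/6)e^(-6x)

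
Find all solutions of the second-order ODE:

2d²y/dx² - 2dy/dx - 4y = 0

Characteristic equation: 2r² - 2r - 4 = 0
Divide by 2: r² - r - 2 = 0
Roots: r = 2, -1 (distinct real)
General solution: y = C₁e^(2x) + C₂e^(-x)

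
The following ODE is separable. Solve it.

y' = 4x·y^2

Separating variables and integrating:
-1/y = 2x^2 + C

General solution: y^-1 = -2x^2 + C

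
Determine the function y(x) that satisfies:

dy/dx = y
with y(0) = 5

General solution: y = Ce^x
Applying IC y(0) = 5:
Particular solution: y = 5e^x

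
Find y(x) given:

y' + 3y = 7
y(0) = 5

General solution: y = 7/3 + Ce^(-3x)
Applying y(0) = 5: C = 5 - 7/3 = 8/3
Particular solution: y = 7/3 + (8/3)e^(-3x)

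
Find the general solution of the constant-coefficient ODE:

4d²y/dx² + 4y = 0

Characteristic equation: 4r² + 4 = 0
Divide by 4: r² + 1 = 0
Roots: r = ±i (complex conjugates)
General solution: y = C₁cos(x) + C₂sin(x)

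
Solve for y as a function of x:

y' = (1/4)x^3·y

Separating variables and integrating:
ln|y| = x^4/16 + C

General solution: y = Ce^(x^4/16)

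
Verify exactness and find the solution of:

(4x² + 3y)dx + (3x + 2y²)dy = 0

Verify exactness: ∂M/∂y = ∂N/∂x ✓
Find F(x,y) such that ∂F/∂x = M, ∂F/∂y = N
Solution: 4x³/3 + 3xy + 2y³/3 = C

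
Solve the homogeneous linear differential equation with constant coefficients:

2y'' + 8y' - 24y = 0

Characteristic equation: 2r² + 8r - 24 = 0
Divide by 2: r² + 4r - 12 = 0
Roots: r = 2, -6 (distinct real)
General solution: y = C₁e^(2x) + C₂e^(-6x)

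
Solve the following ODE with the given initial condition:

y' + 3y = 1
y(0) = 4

General solution: y = 1/3 + Ce^(-3x)
Applying y(0) = 4: C = 4 - 1/3 = 11/3
Particular solution: y = 1/3 + (11/3)e^(-3x)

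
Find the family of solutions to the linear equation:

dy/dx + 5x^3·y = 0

Using integrating factor method:

General solution: y = Ce^(-5x^4/4)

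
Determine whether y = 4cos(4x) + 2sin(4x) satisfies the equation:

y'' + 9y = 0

Verification:
y'' = -64cos(4x) - 32sin(4x)
y'' + 9y ≠ 0 (frequency mismatch: got 16 instead of 9)

No, it is not a solution.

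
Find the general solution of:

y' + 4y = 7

Using integrating factor method:

General solution: y = 7/4 + Ce^(-4x)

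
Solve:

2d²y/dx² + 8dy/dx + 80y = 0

Characteristic equation: 2r² + 8r + 80 = 0
Divide by 2: r² + 4r + 40 = 0
Roots: r = -2 ± 6i (complex conjugates)
General solution: y = e^(-2x)(C₁cos(6x) + C₂sin(6x))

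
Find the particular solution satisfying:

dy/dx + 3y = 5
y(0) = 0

General solution: y = 5/3 + Ce^(-3x)
Applying y(0) = 0: C = 0 - 5/3 = -5/3
Particular solution: y = 5/3 - (5/3)e^(-3x)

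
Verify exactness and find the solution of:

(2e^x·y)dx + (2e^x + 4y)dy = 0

Verify exactness: ∂M/∂y = ∂N/∂x ✓
Find F(x,y) such that ∂F/∂x = M, ∂F/∂y = N
Solution: 2e^x·y + 2y² = C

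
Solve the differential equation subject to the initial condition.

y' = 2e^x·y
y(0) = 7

General solution: y = Ce^(2e^x)
Applying IC y(0) = 7:
Particular solution: y = 7e^(2(e^x - 1))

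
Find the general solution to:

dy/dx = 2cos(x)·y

Separating variables and integrating:
ln|y| = 2sin(x) + C

General solution: y = Ce^(2sin(x))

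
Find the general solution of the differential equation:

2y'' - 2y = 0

Characteristic equation: 2r² - 2 = 0
Divide by 2: r² - 1 = 0
Roots: r = 1, -1 (distinct real)
General solution: y = C₁e^x + C₂e^(-x)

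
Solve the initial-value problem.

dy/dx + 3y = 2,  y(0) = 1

General solution: y = 2/3 + Ce^(-3x)
Applying y(0) = 1: C = 1 - 2/3 = 1/3
Particular solution: y = 2/3 + (1/3)e^(-3x)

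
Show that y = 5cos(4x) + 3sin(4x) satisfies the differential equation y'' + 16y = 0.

Verification:
y'' = -80cos(4x) - 48sin(4x)
y'' + 16y = 0 ✓

Yes, it is a solution.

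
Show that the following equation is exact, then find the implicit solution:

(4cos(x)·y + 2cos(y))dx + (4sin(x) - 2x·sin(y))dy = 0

Verify exactness: ∂M/∂y = ∂N/∂x ✓
Find F(x,y) such that ∂F/∂x = M, ∂F/∂y = N
Solution: 4sin(x)·y + 2x·cos(y) = C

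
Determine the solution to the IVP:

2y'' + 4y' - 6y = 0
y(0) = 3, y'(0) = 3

General solution: y = C₁e^x + C₂e^(-3x)
Applying ICs: C₁ = 3, C₂ = 0
Particular solution: y = 3e^x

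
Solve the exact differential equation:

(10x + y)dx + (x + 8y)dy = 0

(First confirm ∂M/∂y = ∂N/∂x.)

Verify exactness: ∂M/∂y = ∂N/∂x ✓
Find F(x,y) such that ∂F/∂x = M, ∂F/∂y = N
Solution: 5x² + xy + 4y² = C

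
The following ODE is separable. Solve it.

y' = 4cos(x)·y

Separating variables and integrating:
ln|y| = 4sin(x) + C

General solution: y = Ce^(4sin(x))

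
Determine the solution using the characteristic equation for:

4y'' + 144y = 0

Characteristic equation: 4r² + 144 = 0
Divide by 4: r² + 36 = 0
Roots: r = ±6i (complex conjugates)
General solution: y = C₁cos(6x) + C₂sin(6x)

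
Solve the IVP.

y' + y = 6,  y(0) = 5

General solution: y = 6 + Ce^(-x)
Applying y(0) = 5: C = 5 - 6 = -1
Particular solution: y = 6 - e^(-x)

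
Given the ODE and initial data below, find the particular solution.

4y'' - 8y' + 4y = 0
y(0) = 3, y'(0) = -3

General solution: y = (C₁ + C₂x)e^x
Repeated root r = 1
Applying ICs: C₁ = 3, C₂ = -6
Particular solution: y = (3 - 6x)e^x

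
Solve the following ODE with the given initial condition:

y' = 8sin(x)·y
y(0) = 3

General solution: y = Ce^(-8cos(x))
Applying IC y(0) = 3:
Particular solution: y = 3e^(8(1-cos(x)))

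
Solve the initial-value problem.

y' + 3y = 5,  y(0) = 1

General solution: y = 5/3 + Ce^(-3x)
Applying y(0) = 1: C = 1 - 5/3 = -2/3
Particular solution: y = 5/3 - (2/3)e^(-3x)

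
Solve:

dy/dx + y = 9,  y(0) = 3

General solution: y = 9 + Ce^(-x)
Applying y(0) = 3: C = 3 - 9 = -6
Particular solution: y = 9 - 6e^(-x)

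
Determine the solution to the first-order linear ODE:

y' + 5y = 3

Using integrating factor method:

General solution: y = 3/5 + Ce^(-5x)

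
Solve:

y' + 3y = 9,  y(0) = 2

General solution: y = 3 + Ce^(-3x)
Applying y(0) = 2: C = 2 - 3 = -1
Particular solution: y = 3 - e^(-3x)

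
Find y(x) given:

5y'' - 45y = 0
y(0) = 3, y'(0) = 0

General solution: y = C₁e^(3x) + C₂e^(-3x)
Applying ICs: C₁ = 3/2, C₂ = 3/2
Particular solution: y = (3/2)e^(3x) + (3/2)e^(-3x)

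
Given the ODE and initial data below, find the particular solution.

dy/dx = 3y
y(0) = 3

General solution: y = Ce^(3x)
Applying IC y(0) = 3:
Particular solution: y = 3e^(3x)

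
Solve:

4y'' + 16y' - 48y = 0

Characteristic equation: 4r² + 16r - 48 = 0
Divide by 4: r² + 4r - 12 = 0
Roots: r = 2, -6 (distinct real)
General solution: y = C₁e^(2x) + C₂e^(-6x)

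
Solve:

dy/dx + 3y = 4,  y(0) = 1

General solution: y = 4/3 + Ce^(-3x)
Applying y(0) = 1: C = 1 - 4/3 = -1/3
Particular solution: y = 4/3 - (1/3)e^(-3x)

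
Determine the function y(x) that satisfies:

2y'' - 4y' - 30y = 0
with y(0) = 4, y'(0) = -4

General solution: y = C₁e^(5x) + C₂e^(-3x)
Applying ICs: C₁ = 1, C₂ = 3
Particular solution: y = e^(5x) + 3e^(-3x)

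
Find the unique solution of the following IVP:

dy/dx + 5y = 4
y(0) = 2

General solution: y = 4/5 + Ce^(-5x)
Applying y(0) = 2: C = 2 - 4/5 = 6/5
Particular solution: y = 4/5 + (6/5)e^(-5x)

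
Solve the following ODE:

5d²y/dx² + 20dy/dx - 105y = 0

Characteristic equation: 5r² + 20r - 105 = 0
Divide by 5: r² + 4r - 21 = 0
Roots: r = 3, -7 (distinct real)
General solution: y = C₁e^(3x) + C₂e^(-7x)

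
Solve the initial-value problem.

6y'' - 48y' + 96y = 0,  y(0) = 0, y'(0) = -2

General solution: y = (C₁ + C₂x)e^(4x)
Repeated root r = 4
Applying ICs: C₁ = 0, C₂ = -2
Particular solution: y = -2xe^(4x)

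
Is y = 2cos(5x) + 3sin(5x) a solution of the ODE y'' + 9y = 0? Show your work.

Verification:
y'' = -50cos(5x) - 75sin(5x)
y'' + 9y ≠ 0 (frequency mismatch: got 25 instead of 9)

No, it is not a solution.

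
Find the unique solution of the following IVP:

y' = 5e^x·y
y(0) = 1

General solution: y = Ce^(5e^x)
Applying IC y(0) = 1:
Particular solution: y = e^(5(e^x - 1))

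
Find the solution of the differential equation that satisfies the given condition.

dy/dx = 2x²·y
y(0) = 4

General solution: y = Ce^(2x³/3)
Applying IC y(0) = 4:
Particular solution: y = 4e^(2x³/3)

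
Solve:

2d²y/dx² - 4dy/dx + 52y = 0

Characteristic equation: 2r² - 4r + 52 = 0
Divide by 2: r² - 2r + 26 = 0
Roots: r = 1 ± 5i (complex conjugates)
General solution: y = e^x(C₁cos(5x) + C₂sin(5x))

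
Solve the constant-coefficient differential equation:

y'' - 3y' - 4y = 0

Characteristic equation: r² - 3r - 4 = 0
Roots: r = 4, -1 (distinct real)
General solution: y = C₁e^(4x) + C₂e^(-x)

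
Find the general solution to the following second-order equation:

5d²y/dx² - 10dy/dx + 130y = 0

Characteristic equation: 5r² - 10r + 130 = 0
Divide by 5: r² - 2r + 26 = 0
Roots: r = 1 ± 5i (complex conjugates)
General solution: y = e^x(C₁cos(5x) + C₂sin(5x))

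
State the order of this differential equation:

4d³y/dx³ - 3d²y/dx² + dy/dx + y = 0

The order is 3 (highest derivative is of order 3).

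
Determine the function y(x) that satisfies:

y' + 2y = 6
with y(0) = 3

General solution: y = 3 + Ce^(-2x)
Applying y(0) = 3: C = 3 - 3 = 0
Particular solution: y = 3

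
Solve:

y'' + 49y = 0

Characteristic equation: r² + 49 = 0
Roots: r = ±7i (complex conjugates)
General solution: y = C₁cos(7x) + C₂sin(7x)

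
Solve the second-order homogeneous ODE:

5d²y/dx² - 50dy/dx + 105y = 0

Characteristic equation: 5r² - 50r + 105 = 0
Divide by 5: r² - 10r + 21 = 0
Roots: r = 7, 3 (distinct real)
General solution: y = C₁e^(7x) + C₂e^(3x)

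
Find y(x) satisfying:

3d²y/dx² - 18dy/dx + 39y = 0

Characteristic equation: 3r² - 18r + 39 = 0
Divide by 3: r² - 6r + 13 = 0
Roots: r = 3 ± 2i (complex conjugates)
General solution: y = e^(3x)(C₁cos(2x) + C₂sin(2x))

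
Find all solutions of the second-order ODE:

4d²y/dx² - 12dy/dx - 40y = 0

Characteristic equation: 4r² - 12r - 40 = 0
Divide by 4: r² - 3r - 10 = 0
Roots: r = 5, -2 (distinct real)
General solution: y = C₁e^(5x) + C₂e^(-2x)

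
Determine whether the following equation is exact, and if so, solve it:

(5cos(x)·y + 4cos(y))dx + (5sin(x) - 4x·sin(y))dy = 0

Verify exactness: ∂M/∂y = ∂N/∂x ✓
Find F(x,y) such that ∂F/∂x = M, ∂F/∂y = N
Solution: 5sin(x)·y + 4x·cos(y) = C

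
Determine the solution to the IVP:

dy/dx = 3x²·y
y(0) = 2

General solution: y = Ce^(x³)
Applying IC y(0) = 2:
Particular solution: y = 2e^(x³)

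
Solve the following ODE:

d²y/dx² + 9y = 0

Characteristic equation: r² + 9 = 0
Roots: r = ±3i (complex conjugates)
General solution: y = C₁cos(3x) + C₂sin(3x)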